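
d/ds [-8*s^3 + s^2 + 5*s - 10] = -24*s^2 + 2*s + 5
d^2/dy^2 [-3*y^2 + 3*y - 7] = -6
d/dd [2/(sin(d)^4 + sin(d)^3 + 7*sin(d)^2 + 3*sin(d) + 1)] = 2*(-3*sin(d)^2 - 17*sin(d) + sin(3*d) - 3)*cos(d)/(sin(d)^4 + sin(d)^3 + 7*sin(d)^2 + 3*sin(d) + 1)^2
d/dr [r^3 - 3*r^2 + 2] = 3*r*(r - 2)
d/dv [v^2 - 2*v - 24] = 2*v - 2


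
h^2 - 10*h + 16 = (h - 8)*(h - 2)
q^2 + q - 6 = (q - 2)*(q + 3)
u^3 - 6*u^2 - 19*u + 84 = (u - 7)*(u - 3)*(u + 4)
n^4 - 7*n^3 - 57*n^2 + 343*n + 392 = (n - 8)*(n - 7)*(n + 1)*(n + 7)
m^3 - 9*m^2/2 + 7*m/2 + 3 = (m - 3)*(m - 2)*(m + 1/2)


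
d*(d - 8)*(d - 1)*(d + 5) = d^4 - 4*d^3 - 37*d^2 + 40*d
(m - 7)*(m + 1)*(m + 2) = m^3 - 4*m^2 - 19*m - 14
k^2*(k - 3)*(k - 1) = k^4 - 4*k^3 + 3*k^2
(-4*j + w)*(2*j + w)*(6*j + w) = -48*j^3 - 20*j^2*w + 4*j*w^2 + w^3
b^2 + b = b*(b + 1)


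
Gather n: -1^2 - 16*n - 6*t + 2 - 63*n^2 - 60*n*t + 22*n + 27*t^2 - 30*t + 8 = -63*n^2 + n*(6 - 60*t) + 27*t^2 - 36*t + 9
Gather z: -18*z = -18*z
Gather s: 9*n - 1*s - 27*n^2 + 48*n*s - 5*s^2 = -27*n^2 + 9*n - 5*s^2 + s*(48*n - 1)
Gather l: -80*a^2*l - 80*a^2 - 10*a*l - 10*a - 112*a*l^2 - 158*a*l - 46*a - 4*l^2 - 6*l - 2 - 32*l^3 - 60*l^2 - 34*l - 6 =-80*a^2 - 56*a - 32*l^3 + l^2*(-112*a - 64) + l*(-80*a^2 - 168*a - 40) - 8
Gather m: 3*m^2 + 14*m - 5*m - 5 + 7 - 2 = 3*m^2 + 9*m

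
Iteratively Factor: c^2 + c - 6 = (c + 3)*(c - 2)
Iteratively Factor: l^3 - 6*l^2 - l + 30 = (l - 5)*(l^2 - l - 6) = (l - 5)*(l - 3)*(l + 2)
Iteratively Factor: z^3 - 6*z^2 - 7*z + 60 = (z - 4)*(z^2 - 2*z - 15) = (z - 4)*(z + 3)*(z - 5)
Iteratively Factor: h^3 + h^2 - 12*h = (h + 4)*(h^2 - 3*h) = (h - 3)*(h + 4)*(h)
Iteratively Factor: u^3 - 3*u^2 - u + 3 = (u - 3)*(u^2 - 1) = (u - 3)*(u + 1)*(u - 1)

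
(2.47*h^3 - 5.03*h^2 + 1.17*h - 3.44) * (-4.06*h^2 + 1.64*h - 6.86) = -10.0282*h^5 + 24.4726*h^4 - 29.9436*h^3 + 50.391*h^2 - 13.6678*h + 23.5984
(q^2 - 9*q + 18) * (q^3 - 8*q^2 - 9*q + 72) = q^5 - 17*q^4 + 81*q^3 + 9*q^2 - 810*q + 1296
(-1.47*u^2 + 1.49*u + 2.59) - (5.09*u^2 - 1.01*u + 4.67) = -6.56*u^2 + 2.5*u - 2.08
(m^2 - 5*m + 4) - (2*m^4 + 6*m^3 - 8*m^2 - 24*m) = -2*m^4 - 6*m^3 + 9*m^2 + 19*m + 4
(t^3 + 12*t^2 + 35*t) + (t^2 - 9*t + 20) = t^3 + 13*t^2 + 26*t + 20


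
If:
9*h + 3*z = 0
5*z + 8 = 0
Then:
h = 8/15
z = -8/5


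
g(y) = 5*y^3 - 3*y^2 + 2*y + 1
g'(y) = 15*y^2 - 6*y + 2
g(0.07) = 1.13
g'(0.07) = 1.65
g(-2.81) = -139.25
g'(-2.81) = 137.30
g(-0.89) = -6.68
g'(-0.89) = 19.22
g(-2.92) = -154.90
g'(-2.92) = 147.42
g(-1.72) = -36.76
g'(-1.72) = 56.70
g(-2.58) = -110.00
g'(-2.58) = 117.33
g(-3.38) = -233.11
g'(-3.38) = 193.65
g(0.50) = 1.88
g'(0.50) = 2.75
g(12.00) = 8233.00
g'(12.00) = 2090.00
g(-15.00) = -17579.00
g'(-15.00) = 3467.00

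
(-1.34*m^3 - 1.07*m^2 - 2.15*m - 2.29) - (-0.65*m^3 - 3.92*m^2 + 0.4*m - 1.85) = -0.69*m^3 + 2.85*m^2 - 2.55*m - 0.44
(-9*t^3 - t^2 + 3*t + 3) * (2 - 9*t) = 81*t^4 - 9*t^3 - 29*t^2 - 21*t + 6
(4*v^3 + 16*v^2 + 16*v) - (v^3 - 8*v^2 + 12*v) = 3*v^3 + 24*v^2 + 4*v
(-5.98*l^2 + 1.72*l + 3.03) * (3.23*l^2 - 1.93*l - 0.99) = -19.3154*l^4 + 17.097*l^3 + 12.3875*l^2 - 7.5507*l - 2.9997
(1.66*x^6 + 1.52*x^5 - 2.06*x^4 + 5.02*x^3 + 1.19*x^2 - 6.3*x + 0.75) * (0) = 0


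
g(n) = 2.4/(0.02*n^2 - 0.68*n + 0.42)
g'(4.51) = 0.24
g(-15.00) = 0.16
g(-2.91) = 0.93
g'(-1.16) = 1.14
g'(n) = 2.4*(0.68 - 0.04*n)/(0.02*n^2 - 0.68*n + 0.42)^2 = (1.632 - 0.096*n)/(0.02*n^2 - 0.68*n + 0.42)^2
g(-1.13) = 1.98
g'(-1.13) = 1.18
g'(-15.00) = 0.01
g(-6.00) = 0.46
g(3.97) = -1.22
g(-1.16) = 1.94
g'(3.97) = 0.32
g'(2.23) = 1.43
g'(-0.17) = 5.73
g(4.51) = -1.07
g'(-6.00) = 0.08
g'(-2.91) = 0.29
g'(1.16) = 13.01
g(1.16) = -7.02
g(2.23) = -2.41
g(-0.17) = 4.48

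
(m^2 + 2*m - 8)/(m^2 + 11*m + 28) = (m - 2)/(m + 7)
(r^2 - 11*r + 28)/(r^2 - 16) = (r - 7)/(r + 4)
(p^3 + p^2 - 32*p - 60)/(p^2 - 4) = (p^2 - p - 30)/(p - 2)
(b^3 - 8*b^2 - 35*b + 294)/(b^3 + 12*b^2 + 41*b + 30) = (b^2 - 14*b + 49)/(b^2 + 6*b + 5)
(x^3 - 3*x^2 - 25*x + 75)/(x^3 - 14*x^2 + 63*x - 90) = (x + 5)/(x - 6)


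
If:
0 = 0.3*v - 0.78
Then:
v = 2.60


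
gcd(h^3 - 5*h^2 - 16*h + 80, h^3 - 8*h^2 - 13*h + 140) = h^2 - h - 20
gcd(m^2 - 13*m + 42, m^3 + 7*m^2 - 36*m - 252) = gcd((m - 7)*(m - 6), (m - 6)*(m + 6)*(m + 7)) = m - 6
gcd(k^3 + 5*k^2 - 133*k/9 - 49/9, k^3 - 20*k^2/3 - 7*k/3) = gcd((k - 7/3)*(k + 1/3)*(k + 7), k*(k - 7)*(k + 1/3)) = k + 1/3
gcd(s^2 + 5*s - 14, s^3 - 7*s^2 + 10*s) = s - 2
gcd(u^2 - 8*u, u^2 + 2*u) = u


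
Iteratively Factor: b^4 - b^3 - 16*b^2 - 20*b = (b + 2)*(b^3 - 3*b^2 - 10*b) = b*(b + 2)*(b^2 - 3*b - 10) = b*(b + 2)^2*(b - 5)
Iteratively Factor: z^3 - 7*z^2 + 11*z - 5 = (z - 1)*(z^2 - 6*z + 5) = (z - 5)*(z - 1)*(z - 1)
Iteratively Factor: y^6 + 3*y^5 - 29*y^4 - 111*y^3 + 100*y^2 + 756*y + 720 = (y + 3)*(y^5 - 29*y^3 - 24*y^2 + 172*y + 240) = (y + 3)*(y + 4)*(y^4 - 4*y^3 - 13*y^2 + 28*y + 60) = (y - 5)*(y + 3)*(y + 4)*(y^3 + y^2 - 8*y - 12) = (y - 5)*(y + 2)*(y + 3)*(y + 4)*(y^2 - y - 6) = (y - 5)*(y + 2)^2*(y + 3)*(y + 4)*(y - 3)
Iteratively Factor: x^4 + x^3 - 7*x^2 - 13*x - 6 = (x + 1)*(x^3 - 7*x - 6) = (x + 1)^2*(x^2 - x - 6) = (x + 1)^2*(x + 2)*(x - 3)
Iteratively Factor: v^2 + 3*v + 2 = (v + 1)*(v + 2)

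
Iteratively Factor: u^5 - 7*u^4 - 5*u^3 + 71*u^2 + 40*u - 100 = (u + 2)*(u^4 - 9*u^3 + 13*u^2 + 45*u - 50) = (u - 1)*(u + 2)*(u^3 - 8*u^2 + 5*u + 50) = (u - 1)*(u + 2)^2*(u^2 - 10*u + 25) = (u - 5)*(u - 1)*(u + 2)^2*(u - 5)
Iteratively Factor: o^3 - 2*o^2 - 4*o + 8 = (o - 2)*(o^2 - 4) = (o - 2)^2*(o + 2)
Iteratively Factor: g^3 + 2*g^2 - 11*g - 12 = (g + 4)*(g^2 - 2*g - 3) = (g + 1)*(g + 4)*(g - 3)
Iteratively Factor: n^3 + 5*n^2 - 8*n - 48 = (n + 4)*(n^2 + n - 12) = (n - 3)*(n + 4)*(n + 4)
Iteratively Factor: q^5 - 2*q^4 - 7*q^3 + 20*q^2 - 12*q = (q + 3)*(q^4 - 5*q^3 + 8*q^2 - 4*q) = (q - 2)*(q + 3)*(q^3 - 3*q^2 + 2*q) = (q - 2)^2*(q + 3)*(q^2 - q) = (q - 2)^2*(q - 1)*(q + 3)*(q)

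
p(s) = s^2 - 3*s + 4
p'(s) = 2*s - 3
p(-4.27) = 35.04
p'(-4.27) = -11.54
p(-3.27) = 24.50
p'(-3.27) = -9.54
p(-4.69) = 40.07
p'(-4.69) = -12.38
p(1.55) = 1.75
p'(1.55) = 0.10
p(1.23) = 1.82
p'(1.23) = -0.54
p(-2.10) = 14.71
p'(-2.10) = -7.20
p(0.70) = 2.39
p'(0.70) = -1.60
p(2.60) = 2.96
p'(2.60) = 2.20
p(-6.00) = 58.00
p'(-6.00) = -15.00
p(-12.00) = 184.00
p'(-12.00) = -27.00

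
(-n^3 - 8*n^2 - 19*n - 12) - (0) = -n^3 - 8*n^2 - 19*n - 12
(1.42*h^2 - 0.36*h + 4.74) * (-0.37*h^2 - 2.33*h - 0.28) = -0.5254*h^4 - 3.1754*h^3 - 1.3126*h^2 - 10.9434*h - 1.3272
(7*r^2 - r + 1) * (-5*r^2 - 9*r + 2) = -35*r^4 - 58*r^3 + 18*r^2 - 11*r + 2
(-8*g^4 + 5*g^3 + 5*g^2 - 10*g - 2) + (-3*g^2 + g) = -8*g^4 + 5*g^3 + 2*g^2 - 9*g - 2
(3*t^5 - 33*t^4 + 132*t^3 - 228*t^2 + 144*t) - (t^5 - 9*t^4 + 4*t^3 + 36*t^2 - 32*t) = 2*t^5 - 24*t^4 + 128*t^3 - 264*t^2 + 176*t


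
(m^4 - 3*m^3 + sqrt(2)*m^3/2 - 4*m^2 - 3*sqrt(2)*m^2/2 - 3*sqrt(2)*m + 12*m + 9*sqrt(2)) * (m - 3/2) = m^5 - 9*m^4/2 + sqrt(2)*m^4/2 - 9*sqrt(2)*m^3/4 + m^3/2 - 3*sqrt(2)*m^2/4 + 18*m^2 - 18*m + 27*sqrt(2)*m/2 - 27*sqrt(2)/2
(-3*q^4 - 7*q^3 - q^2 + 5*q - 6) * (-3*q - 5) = 9*q^5 + 36*q^4 + 38*q^3 - 10*q^2 - 7*q + 30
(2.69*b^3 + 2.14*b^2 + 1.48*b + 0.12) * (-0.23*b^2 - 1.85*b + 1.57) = -0.6187*b^5 - 5.4687*b^4 - 0.0761000000000005*b^3 + 0.5942*b^2 + 2.1016*b + 0.1884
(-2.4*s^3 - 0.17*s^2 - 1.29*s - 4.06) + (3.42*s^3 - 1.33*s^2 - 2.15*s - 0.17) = 1.02*s^3 - 1.5*s^2 - 3.44*s - 4.23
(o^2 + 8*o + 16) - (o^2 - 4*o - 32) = 12*o + 48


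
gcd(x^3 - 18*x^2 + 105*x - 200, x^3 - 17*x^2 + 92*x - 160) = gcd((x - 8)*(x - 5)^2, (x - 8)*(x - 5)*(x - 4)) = x^2 - 13*x + 40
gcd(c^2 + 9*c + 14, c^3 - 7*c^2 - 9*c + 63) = 1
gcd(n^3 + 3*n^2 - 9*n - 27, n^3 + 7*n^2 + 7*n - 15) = n + 3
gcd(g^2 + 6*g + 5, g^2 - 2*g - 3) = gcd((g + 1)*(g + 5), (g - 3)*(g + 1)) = g + 1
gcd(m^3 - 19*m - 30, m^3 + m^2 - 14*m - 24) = m^2 + 5*m + 6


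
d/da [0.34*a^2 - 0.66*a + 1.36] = 0.68*a - 0.66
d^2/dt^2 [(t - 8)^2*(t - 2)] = 6*t - 36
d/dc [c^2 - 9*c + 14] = 2*c - 9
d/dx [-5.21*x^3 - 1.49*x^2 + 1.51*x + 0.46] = -15.63*x^2 - 2.98*x + 1.51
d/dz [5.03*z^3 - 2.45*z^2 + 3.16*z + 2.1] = 15.09*z^2 - 4.9*z + 3.16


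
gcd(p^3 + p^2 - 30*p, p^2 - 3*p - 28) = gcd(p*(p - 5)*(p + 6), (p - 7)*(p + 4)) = 1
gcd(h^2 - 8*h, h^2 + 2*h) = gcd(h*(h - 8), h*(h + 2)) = h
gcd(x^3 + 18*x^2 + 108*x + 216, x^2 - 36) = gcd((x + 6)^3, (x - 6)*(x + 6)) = x + 6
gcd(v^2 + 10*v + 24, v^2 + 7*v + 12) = v + 4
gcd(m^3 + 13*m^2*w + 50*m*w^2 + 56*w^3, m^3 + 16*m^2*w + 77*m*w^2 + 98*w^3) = m^2 + 9*m*w + 14*w^2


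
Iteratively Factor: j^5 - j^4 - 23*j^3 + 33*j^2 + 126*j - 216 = (j + 3)*(j^4 - 4*j^3 - 11*j^2 + 66*j - 72) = (j + 3)*(j + 4)*(j^3 - 8*j^2 + 21*j - 18) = (j - 2)*(j + 3)*(j + 4)*(j^2 - 6*j + 9) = (j - 3)*(j - 2)*(j + 3)*(j + 4)*(j - 3)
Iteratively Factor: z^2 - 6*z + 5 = (z - 5)*(z - 1)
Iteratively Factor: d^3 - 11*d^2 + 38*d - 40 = (d - 5)*(d^2 - 6*d + 8) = (d - 5)*(d - 4)*(d - 2)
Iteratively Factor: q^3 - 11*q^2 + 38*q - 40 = (q - 5)*(q^2 - 6*q + 8) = (q - 5)*(q - 2)*(q - 4)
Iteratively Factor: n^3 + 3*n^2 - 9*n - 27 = (n + 3)*(n^2 - 9) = (n - 3)*(n + 3)*(n + 3)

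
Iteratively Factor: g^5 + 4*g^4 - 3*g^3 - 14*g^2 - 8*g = (g + 1)*(g^4 + 3*g^3 - 6*g^2 - 8*g) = (g + 1)*(g + 4)*(g^3 - g^2 - 2*g) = g*(g + 1)*(g + 4)*(g^2 - g - 2) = g*(g - 2)*(g + 1)*(g + 4)*(g + 1)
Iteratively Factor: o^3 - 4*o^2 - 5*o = (o - 5)*(o^2 + o) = (o - 5)*(o + 1)*(o)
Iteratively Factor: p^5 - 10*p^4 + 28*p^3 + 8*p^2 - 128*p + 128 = (p - 2)*(p^4 - 8*p^3 + 12*p^2 + 32*p - 64) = (p - 2)^2*(p^3 - 6*p^2 + 32) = (p - 4)*(p - 2)^2*(p^2 - 2*p - 8) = (p - 4)^2*(p - 2)^2*(p + 2)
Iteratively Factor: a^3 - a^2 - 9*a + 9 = (a - 3)*(a^2 + 2*a - 3) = (a - 3)*(a + 3)*(a - 1)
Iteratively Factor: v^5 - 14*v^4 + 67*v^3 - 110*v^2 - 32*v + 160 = (v - 5)*(v^4 - 9*v^3 + 22*v^2 - 32) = (v - 5)*(v - 4)*(v^3 - 5*v^2 + 2*v + 8) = (v - 5)*(v - 4)*(v + 1)*(v^2 - 6*v + 8) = (v - 5)*(v - 4)^2*(v + 1)*(v - 2)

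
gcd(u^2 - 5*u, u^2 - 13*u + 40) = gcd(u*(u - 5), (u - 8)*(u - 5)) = u - 5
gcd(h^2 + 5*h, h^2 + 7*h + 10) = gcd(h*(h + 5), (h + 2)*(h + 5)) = h + 5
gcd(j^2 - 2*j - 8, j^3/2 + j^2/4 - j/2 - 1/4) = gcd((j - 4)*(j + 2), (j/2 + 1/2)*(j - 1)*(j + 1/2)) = 1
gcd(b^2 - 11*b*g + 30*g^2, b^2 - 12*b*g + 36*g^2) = b - 6*g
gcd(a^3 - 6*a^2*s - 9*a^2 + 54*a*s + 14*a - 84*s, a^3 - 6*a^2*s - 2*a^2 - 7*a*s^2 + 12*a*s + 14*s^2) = a - 2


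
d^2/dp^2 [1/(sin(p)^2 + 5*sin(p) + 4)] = (-4*sin(p)^3 - 11*sin(p)^2 + 8*sin(p) + 42)/((sin(p) + 1)^2*(sin(p) + 4)^3)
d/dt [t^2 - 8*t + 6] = 2*t - 8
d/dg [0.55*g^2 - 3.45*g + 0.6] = 1.1*g - 3.45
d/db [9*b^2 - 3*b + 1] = 18*b - 3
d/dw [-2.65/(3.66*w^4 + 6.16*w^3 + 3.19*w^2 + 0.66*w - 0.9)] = (38.796*w^3 + 48.972*w^2 + 16.907*w + 1.749)/(3.66*w^4 + 6.16*w^3 + 3.19*w^2 + 0.66*w - 0.9)^2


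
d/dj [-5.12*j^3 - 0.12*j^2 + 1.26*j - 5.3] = -15.36*j^2 - 0.24*j + 1.26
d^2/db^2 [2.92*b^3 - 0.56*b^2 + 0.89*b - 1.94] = 17.52*b - 1.12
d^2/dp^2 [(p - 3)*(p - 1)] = 2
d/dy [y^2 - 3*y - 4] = 2*y - 3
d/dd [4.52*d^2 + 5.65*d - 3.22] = 9.04*d + 5.65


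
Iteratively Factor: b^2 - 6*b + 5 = (b - 1)*(b - 5)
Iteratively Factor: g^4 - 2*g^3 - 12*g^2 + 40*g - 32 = (g - 2)*(g^3 - 12*g + 16) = (g - 2)*(g + 4)*(g^2 - 4*g + 4) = (g - 2)^2*(g + 4)*(g - 2)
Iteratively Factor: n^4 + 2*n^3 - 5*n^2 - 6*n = (n)*(n^3 + 2*n^2 - 5*n - 6) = n*(n - 2)*(n^2 + 4*n + 3) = n*(n - 2)*(n + 1)*(n + 3)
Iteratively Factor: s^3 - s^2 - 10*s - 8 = (s + 2)*(s^2 - 3*s - 4) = (s - 4)*(s + 2)*(s + 1)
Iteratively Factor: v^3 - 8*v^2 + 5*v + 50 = (v + 2)*(v^2 - 10*v + 25) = (v - 5)*(v + 2)*(v - 5)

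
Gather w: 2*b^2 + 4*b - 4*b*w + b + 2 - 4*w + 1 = 2*b^2 + 5*b + w*(-4*b - 4) + 3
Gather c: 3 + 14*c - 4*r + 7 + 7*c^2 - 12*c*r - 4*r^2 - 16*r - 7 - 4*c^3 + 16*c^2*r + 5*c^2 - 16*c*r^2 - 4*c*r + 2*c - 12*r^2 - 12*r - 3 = -4*c^3 + c^2*(16*r + 12) + c*(-16*r^2 - 16*r + 16) - 16*r^2 - 32*r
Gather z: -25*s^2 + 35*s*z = -25*s^2 + 35*s*z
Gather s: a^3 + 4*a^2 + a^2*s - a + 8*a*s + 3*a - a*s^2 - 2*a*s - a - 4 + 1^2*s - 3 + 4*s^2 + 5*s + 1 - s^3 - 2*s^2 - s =a^3 + 4*a^2 + a - s^3 + s^2*(2 - a) + s*(a^2 + 6*a + 5) - 6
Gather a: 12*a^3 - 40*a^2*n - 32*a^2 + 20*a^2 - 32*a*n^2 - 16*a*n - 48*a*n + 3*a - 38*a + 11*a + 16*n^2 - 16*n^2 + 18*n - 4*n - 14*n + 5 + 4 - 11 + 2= 12*a^3 + a^2*(-40*n - 12) + a*(-32*n^2 - 64*n - 24)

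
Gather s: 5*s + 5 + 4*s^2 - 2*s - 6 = 4*s^2 + 3*s - 1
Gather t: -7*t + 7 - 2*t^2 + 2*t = -2*t^2 - 5*t + 7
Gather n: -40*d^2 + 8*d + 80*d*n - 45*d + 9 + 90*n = -40*d^2 - 37*d + n*(80*d + 90) + 9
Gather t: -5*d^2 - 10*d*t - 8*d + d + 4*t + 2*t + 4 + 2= -5*d^2 - 7*d + t*(6 - 10*d) + 6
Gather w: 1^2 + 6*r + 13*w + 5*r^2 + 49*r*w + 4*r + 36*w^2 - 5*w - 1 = 5*r^2 + 10*r + 36*w^2 + w*(49*r + 8)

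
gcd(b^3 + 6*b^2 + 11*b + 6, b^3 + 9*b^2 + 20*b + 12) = b^2 + 3*b + 2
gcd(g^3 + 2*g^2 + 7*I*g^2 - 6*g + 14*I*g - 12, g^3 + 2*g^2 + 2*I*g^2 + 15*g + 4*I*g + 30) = g + 2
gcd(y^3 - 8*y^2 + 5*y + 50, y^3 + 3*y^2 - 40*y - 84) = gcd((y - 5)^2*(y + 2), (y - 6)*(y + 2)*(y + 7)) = y + 2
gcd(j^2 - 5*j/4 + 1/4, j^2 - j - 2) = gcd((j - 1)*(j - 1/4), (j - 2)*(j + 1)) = 1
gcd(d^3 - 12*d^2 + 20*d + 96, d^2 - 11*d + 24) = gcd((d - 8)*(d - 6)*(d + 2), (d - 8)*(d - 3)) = d - 8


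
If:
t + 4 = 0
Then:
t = -4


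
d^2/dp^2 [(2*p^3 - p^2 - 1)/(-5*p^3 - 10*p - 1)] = 2*(25*p^6 + 300*p^5 + 60*p^4 - 235*p^3 + 90*p^2 - 21*p + 101)/(125*p^9 + 750*p^7 + 75*p^6 + 1500*p^5 + 300*p^4 + 1015*p^3 + 300*p^2 + 30*p + 1)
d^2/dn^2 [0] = 0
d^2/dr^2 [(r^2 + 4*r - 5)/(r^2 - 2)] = 2*(4*r^3 - 9*r^2 + 24*r - 6)/(r^6 - 6*r^4 + 12*r^2 - 8)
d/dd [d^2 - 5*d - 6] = 2*d - 5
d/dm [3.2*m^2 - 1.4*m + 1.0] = 6.4*m - 1.4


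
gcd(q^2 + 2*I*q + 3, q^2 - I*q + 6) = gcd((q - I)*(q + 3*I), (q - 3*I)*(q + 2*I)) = 1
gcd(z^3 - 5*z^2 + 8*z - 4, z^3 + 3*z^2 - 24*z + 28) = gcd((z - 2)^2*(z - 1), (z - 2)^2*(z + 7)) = z^2 - 4*z + 4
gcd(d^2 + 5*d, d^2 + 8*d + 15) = d + 5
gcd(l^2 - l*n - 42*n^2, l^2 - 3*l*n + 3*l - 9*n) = 1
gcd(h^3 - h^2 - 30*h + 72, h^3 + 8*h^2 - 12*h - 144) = h^2 + 2*h - 24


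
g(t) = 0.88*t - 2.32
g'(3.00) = 0.88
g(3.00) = 0.32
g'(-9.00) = 0.88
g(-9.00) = -10.24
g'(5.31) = 0.88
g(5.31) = 2.35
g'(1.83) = 0.88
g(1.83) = -0.71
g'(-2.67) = 0.88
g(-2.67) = -4.67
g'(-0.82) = 0.88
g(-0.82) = -3.04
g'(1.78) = 0.88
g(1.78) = -0.75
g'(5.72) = 0.88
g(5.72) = 2.71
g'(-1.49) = 0.88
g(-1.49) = -3.63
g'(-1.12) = 0.88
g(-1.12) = -3.31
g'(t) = 0.880000000000000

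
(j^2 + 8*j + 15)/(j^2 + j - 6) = (j + 5)/(j - 2)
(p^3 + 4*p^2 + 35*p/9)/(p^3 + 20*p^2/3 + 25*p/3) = (p + 7/3)/(p + 5)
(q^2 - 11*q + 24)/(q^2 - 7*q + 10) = (q^2 - 11*q + 24)/(q^2 - 7*q + 10)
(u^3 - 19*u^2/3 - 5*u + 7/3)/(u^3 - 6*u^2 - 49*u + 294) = (u^2 + 2*u/3 - 1/3)/(u^2 + u - 42)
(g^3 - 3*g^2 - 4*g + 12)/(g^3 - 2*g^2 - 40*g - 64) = (g^2 - 5*g + 6)/(g^2 - 4*g - 32)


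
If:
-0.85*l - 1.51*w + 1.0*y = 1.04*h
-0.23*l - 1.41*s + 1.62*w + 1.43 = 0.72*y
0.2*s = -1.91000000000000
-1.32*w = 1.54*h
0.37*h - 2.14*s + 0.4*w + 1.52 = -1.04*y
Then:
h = 16.45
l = -9.08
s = -9.55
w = -19.19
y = -19.58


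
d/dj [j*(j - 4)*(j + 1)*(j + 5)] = 4*j^3 + 6*j^2 - 38*j - 20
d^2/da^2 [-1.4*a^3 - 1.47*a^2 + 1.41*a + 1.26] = -8.4*a - 2.94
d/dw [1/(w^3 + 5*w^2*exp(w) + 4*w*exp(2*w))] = (-5*w^2*exp(w) - 3*w^2 - 8*w*exp(2*w) - 10*w*exp(w) - 4*exp(2*w))/(w^2*(w^2 + 5*w*exp(w) + 4*exp(2*w))^2)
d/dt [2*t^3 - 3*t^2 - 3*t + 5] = 6*t^2 - 6*t - 3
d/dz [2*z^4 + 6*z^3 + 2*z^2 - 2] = 2*z*(4*z^2 + 9*z + 2)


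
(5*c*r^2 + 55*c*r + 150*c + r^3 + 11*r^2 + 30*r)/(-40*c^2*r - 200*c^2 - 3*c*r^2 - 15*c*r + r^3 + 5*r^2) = (r + 6)/(-8*c + r)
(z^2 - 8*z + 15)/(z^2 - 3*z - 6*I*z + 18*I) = (z - 5)/(z - 6*I)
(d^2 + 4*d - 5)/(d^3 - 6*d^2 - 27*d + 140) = (d - 1)/(d^2 - 11*d + 28)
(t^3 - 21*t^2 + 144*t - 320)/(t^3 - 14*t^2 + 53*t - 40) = (t - 8)/(t - 1)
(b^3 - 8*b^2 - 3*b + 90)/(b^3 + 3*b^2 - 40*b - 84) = (b^2 - 2*b - 15)/(b^2 + 9*b + 14)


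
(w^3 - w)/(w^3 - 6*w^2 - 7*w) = (w - 1)/(w - 7)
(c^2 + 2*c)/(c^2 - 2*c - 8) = c/(c - 4)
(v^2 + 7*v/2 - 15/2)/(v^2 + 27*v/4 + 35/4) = 2*(2*v - 3)/(4*v + 7)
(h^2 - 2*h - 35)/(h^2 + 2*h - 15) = (h - 7)/(h - 3)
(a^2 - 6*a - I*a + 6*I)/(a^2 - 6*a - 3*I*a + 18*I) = (a - I)/(a - 3*I)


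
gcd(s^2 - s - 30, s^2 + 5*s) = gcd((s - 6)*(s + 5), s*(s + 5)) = s + 5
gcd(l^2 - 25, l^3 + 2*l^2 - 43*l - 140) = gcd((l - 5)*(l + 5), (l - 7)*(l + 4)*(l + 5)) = l + 5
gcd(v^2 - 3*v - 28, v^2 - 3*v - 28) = v^2 - 3*v - 28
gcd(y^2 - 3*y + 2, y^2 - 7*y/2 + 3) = y - 2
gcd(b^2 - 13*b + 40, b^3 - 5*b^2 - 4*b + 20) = b - 5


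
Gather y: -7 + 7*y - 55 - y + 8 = 6*y - 54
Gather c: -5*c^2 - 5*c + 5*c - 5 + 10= 5 - 5*c^2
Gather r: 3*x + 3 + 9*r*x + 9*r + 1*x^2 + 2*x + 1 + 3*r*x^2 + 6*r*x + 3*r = r*(3*x^2 + 15*x + 12) + x^2 + 5*x + 4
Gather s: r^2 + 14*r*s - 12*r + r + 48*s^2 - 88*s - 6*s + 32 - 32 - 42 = r^2 - 11*r + 48*s^2 + s*(14*r - 94) - 42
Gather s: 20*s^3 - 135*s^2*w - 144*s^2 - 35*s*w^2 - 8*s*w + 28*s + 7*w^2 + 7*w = 20*s^3 + s^2*(-135*w - 144) + s*(-35*w^2 - 8*w + 28) + 7*w^2 + 7*w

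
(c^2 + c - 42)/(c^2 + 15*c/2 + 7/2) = 2*(c - 6)/(2*c + 1)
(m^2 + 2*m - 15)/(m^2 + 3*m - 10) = (m - 3)/(m - 2)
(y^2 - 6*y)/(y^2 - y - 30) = y/(y + 5)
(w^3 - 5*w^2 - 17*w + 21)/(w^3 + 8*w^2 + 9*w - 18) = (w - 7)/(w + 6)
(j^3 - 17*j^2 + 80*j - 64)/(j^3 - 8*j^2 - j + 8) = (j - 8)/(j + 1)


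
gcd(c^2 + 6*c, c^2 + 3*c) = c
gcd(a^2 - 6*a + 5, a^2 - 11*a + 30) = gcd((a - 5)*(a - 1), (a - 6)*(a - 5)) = a - 5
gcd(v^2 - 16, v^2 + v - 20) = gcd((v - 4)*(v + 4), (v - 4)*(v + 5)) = v - 4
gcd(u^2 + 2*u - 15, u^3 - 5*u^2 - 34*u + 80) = u + 5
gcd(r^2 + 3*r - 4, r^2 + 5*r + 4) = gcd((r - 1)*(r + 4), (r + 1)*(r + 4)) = r + 4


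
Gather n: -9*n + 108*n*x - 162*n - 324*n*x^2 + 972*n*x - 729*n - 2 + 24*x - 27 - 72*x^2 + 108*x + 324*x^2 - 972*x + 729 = n*(-324*x^2 + 1080*x - 900) + 252*x^2 - 840*x + 700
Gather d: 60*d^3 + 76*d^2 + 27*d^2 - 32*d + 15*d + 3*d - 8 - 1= 60*d^3 + 103*d^2 - 14*d - 9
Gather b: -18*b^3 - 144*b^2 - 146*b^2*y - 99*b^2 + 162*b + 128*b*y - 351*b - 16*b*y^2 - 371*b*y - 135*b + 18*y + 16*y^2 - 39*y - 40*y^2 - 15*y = -18*b^3 + b^2*(-146*y - 243) + b*(-16*y^2 - 243*y - 324) - 24*y^2 - 36*y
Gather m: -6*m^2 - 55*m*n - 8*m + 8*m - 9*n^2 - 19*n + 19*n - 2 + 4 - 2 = -6*m^2 - 55*m*n - 9*n^2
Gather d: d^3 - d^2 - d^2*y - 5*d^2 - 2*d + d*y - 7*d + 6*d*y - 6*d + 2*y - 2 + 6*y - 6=d^3 + d^2*(-y - 6) + d*(7*y - 15) + 8*y - 8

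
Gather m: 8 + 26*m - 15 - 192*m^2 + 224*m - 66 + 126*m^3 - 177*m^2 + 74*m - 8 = 126*m^3 - 369*m^2 + 324*m - 81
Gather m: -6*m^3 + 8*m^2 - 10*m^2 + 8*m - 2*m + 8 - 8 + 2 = -6*m^3 - 2*m^2 + 6*m + 2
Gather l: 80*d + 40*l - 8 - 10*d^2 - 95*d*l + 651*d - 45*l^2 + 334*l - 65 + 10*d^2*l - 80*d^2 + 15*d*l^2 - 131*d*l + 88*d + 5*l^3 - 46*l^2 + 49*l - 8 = -90*d^2 + 819*d + 5*l^3 + l^2*(15*d - 91) + l*(10*d^2 - 226*d + 423) - 81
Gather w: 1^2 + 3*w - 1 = 3*w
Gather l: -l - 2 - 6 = -l - 8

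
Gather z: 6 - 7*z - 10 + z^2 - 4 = z^2 - 7*z - 8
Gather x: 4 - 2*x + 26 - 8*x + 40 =70 - 10*x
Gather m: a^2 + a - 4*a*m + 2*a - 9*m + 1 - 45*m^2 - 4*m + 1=a^2 + 3*a - 45*m^2 + m*(-4*a - 13) + 2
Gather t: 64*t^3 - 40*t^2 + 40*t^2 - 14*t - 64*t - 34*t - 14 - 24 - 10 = 64*t^3 - 112*t - 48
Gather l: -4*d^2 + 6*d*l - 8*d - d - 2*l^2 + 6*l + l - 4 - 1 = -4*d^2 - 9*d - 2*l^2 + l*(6*d + 7) - 5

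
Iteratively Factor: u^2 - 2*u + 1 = (u - 1)*(u - 1)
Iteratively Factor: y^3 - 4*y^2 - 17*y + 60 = (y - 3)*(y^2 - y - 20) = (y - 5)*(y - 3)*(y + 4)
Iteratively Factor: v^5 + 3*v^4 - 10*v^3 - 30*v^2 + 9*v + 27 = (v + 3)*(v^4 - 10*v^2 + 9) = (v + 1)*(v + 3)*(v^3 - v^2 - 9*v + 9) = (v + 1)*(v + 3)^2*(v^2 - 4*v + 3) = (v - 1)*(v + 1)*(v + 3)^2*(v - 3)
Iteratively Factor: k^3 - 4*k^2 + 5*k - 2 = (k - 2)*(k^2 - 2*k + 1) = (k - 2)*(k - 1)*(k - 1)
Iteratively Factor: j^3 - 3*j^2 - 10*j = (j)*(j^2 - 3*j - 10) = j*(j - 5)*(j + 2)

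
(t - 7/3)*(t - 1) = t^2 - 10*t/3 + 7/3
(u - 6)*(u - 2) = u^2 - 8*u + 12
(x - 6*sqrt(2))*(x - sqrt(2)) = x^2 - 7*sqrt(2)*x + 12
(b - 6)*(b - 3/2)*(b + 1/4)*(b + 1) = b^4 - 25*b^3/4 - b^2/8 + 75*b/8 + 9/4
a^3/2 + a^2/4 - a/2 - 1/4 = (a/2 + 1/2)*(a - 1)*(a + 1/2)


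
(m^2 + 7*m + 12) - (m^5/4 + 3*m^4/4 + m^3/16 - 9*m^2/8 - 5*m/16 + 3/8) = -m^5/4 - 3*m^4/4 - m^3/16 + 17*m^2/8 + 117*m/16 + 93/8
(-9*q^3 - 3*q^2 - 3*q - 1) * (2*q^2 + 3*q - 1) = -18*q^5 - 33*q^4 - 6*q^3 - 8*q^2 + 1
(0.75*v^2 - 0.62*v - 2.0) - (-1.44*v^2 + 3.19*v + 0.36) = 2.19*v^2 - 3.81*v - 2.36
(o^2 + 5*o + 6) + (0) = o^2 + 5*o + 6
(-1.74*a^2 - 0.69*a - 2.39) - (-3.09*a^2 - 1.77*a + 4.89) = 1.35*a^2 + 1.08*a - 7.28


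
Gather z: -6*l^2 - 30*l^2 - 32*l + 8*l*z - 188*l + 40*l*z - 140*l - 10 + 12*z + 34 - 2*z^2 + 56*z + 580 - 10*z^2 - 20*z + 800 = -36*l^2 - 360*l - 12*z^2 + z*(48*l + 48) + 1404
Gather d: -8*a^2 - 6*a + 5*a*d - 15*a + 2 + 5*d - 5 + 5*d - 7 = -8*a^2 - 21*a + d*(5*a + 10) - 10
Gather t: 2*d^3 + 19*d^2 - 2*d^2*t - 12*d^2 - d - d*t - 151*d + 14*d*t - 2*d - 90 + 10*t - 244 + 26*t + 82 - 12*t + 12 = 2*d^3 + 7*d^2 - 154*d + t*(-2*d^2 + 13*d + 24) - 240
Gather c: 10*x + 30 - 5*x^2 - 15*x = -5*x^2 - 5*x + 30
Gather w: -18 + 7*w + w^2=w^2 + 7*w - 18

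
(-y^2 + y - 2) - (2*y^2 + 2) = -3*y^2 + y - 4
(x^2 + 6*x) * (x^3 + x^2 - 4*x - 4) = x^5 + 7*x^4 + 2*x^3 - 28*x^2 - 24*x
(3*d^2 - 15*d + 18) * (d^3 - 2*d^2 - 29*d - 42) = 3*d^5 - 21*d^4 - 39*d^3 + 273*d^2 + 108*d - 756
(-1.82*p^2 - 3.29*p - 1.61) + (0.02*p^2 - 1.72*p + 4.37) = -1.8*p^2 - 5.01*p + 2.76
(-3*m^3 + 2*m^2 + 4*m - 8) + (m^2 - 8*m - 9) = -3*m^3 + 3*m^2 - 4*m - 17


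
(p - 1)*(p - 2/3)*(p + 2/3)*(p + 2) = p^4 + p^3 - 22*p^2/9 - 4*p/9 + 8/9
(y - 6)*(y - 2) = y^2 - 8*y + 12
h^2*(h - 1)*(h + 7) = h^4 + 6*h^3 - 7*h^2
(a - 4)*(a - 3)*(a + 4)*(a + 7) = a^4 + 4*a^3 - 37*a^2 - 64*a + 336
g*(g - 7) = g^2 - 7*g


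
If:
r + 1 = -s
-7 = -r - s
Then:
No Solution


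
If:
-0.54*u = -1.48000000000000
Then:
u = 2.74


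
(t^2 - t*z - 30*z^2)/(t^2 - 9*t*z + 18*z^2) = (-t - 5*z)/(-t + 3*z)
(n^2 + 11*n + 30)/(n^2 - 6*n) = (n^2 + 11*n + 30)/(n*(n - 6))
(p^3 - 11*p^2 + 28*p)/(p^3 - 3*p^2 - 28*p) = (p - 4)/(p + 4)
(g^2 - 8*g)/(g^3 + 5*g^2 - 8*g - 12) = g*(g - 8)/(g^3 + 5*g^2 - 8*g - 12)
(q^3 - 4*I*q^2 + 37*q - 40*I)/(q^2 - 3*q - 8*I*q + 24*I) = (q^2 + 4*I*q + 5)/(q - 3)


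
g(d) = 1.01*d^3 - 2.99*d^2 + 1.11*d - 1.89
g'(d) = 3.03*d^2 - 5.98*d + 1.11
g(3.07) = 2.56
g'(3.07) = 11.31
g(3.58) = 10.10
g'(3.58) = 18.54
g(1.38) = -3.40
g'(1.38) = -1.37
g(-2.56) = -41.27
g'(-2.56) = 36.28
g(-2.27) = -31.63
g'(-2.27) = 30.30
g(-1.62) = -15.83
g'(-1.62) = 18.75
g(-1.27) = -10.19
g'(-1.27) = 13.59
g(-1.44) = -12.70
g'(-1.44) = 16.00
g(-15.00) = -4100.04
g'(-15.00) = 772.56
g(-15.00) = -4100.04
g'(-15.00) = 772.56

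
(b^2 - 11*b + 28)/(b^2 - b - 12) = (b - 7)/(b + 3)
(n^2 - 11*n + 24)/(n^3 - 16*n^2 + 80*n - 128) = (n - 3)/(n^2 - 8*n + 16)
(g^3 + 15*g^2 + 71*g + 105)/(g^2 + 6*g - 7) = (g^2 + 8*g + 15)/(g - 1)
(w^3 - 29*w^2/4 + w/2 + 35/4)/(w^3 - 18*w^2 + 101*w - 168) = (4*w^2 - w - 5)/(4*(w^2 - 11*w + 24))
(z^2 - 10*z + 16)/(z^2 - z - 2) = (z - 8)/(z + 1)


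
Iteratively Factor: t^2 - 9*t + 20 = (t - 5)*(t - 4)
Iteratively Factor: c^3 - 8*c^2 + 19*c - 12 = (c - 1)*(c^2 - 7*c + 12) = (c - 4)*(c - 1)*(c - 3)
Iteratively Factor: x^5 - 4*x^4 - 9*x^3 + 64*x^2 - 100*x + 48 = (x + 4)*(x^4 - 8*x^3 + 23*x^2 - 28*x + 12) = (x - 1)*(x + 4)*(x^3 - 7*x^2 + 16*x - 12) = (x - 2)*(x - 1)*(x + 4)*(x^2 - 5*x + 6) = (x - 2)^2*(x - 1)*(x + 4)*(x - 3)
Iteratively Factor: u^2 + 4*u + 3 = (u + 3)*(u + 1)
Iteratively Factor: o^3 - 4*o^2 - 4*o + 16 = (o - 4)*(o^2 - 4) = (o - 4)*(o - 2)*(o + 2)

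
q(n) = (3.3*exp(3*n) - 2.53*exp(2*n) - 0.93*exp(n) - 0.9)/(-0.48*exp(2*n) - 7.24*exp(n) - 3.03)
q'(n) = (0.96*exp(2*n) + 7.24*exp(n))*(3.3*exp(3*n) - 2.53*exp(2*n) - 0.93*exp(n) - 0.9)/(-0.48*exp(2*n) - 7.24*exp(n) - 3.03)^2 + (9.9*exp(3*n) - 5.06*exp(2*n) - 0.93*exp(n))/(-0.48*exp(2*n) - 7.24*exp(n) - 3.03)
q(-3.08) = 0.28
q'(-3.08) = -0.01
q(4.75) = -697.95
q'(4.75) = -783.75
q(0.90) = -1.29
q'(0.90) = -3.54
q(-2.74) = 0.28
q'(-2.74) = -0.01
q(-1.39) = 0.25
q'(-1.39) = -0.02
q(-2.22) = 0.27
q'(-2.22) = -0.02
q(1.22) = -2.88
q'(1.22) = -6.69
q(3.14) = -92.20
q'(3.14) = -132.94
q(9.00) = -55599.93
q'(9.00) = -55708.51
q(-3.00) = 0.28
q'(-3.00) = -0.01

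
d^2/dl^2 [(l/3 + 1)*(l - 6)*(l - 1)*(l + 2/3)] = 4*l^2 - 20*l/3 - 106/9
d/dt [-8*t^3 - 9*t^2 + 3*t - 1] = -24*t^2 - 18*t + 3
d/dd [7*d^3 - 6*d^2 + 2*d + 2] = 21*d^2 - 12*d + 2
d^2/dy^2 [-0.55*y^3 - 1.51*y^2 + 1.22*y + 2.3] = -3.3*y - 3.02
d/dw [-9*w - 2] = -9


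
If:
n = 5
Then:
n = 5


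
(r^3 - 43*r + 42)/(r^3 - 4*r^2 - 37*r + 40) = (r^2 + r - 42)/(r^2 - 3*r - 40)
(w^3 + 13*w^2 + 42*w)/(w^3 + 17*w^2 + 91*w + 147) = w*(w + 6)/(w^2 + 10*w + 21)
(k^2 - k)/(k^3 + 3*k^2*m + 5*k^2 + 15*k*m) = (k - 1)/(k^2 + 3*k*m + 5*k + 15*m)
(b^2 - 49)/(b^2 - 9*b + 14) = (b + 7)/(b - 2)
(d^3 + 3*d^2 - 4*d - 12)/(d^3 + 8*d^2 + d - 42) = (d + 2)/(d + 7)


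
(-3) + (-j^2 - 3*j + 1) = -j^2 - 3*j - 2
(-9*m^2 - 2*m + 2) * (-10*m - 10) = 90*m^3 + 110*m^2 - 20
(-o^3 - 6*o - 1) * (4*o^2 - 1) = -4*o^5 - 23*o^3 - 4*o^2 + 6*o + 1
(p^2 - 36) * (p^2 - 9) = p^4 - 45*p^2 + 324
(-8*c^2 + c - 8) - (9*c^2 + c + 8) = -17*c^2 - 16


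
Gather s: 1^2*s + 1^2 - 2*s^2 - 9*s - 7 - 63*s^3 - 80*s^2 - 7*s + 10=-63*s^3 - 82*s^2 - 15*s + 4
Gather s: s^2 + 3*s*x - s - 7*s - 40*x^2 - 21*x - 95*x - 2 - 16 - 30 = s^2 + s*(3*x - 8) - 40*x^2 - 116*x - 48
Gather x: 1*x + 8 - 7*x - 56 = -6*x - 48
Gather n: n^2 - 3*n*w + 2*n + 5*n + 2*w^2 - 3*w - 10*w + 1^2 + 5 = n^2 + n*(7 - 3*w) + 2*w^2 - 13*w + 6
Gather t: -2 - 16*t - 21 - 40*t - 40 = -56*t - 63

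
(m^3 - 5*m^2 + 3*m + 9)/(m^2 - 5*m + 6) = (m^2 - 2*m - 3)/(m - 2)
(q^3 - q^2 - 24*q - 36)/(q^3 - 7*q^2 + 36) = (q + 3)/(q - 3)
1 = 1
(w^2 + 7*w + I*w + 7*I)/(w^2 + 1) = (w + 7)/(w - I)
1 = 1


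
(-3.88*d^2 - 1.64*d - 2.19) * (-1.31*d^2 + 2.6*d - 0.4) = 5.0828*d^4 - 7.9396*d^3 + 0.1569*d^2 - 5.038*d + 0.876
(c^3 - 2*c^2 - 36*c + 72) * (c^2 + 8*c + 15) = c^5 + 6*c^4 - 37*c^3 - 246*c^2 + 36*c + 1080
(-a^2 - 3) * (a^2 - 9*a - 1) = -a^4 + 9*a^3 - 2*a^2 + 27*a + 3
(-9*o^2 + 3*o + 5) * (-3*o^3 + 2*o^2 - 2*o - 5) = 27*o^5 - 27*o^4 + 9*o^3 + 49*o^2 - 25*o - 25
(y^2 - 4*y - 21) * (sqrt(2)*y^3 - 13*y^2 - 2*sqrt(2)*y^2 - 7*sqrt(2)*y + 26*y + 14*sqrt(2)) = sqrt(2)*y^5 - 13*y^4 - 6*sqrt(2)*y^4 - 20*sqrt(2)*y^3 + 78*y^3 + 84*sqrt(2)*y^2 + 169*y^2 - 546*y + 91*sqrt(2)*y - 294*sqrt(2)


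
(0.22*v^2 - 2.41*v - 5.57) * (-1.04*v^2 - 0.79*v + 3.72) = -0.2288*v^4 + 2.3326*v^3 + 8.5151*v^2 - 4.5649*v - 20.7204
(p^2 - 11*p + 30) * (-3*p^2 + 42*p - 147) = -3*p^4 + 75*p^3 - 699*p^2 + 2877*p - 4410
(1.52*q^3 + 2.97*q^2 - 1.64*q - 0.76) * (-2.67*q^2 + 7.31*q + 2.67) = -4.0584*q^5 + 3.1813*q^4 + 30.1479*q^3 - 2.0293*q^2 - 9.9344*q - 2.0292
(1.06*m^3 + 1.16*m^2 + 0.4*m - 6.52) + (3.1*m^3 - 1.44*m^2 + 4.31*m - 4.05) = 4.16*m^3 - 0.28*m^2 + 4.71*m - 10.57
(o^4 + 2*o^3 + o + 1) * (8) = 8*o^4 + 16*o^3 + 8*o + 8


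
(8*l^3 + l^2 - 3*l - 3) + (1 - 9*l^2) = 8*l^3 - 8*l^2 - 3*l - 2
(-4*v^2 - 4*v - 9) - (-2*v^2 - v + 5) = -2*v^2 - 3*v - 14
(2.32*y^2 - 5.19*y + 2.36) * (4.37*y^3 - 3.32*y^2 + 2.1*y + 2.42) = 10.1384*y^5 - 30.3827*y^4 + 32.416*y^3 - 13.1198*y^2 - 7.6038*y + 5.7112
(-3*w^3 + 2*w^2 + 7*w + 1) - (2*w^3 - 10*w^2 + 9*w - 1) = -5*w^3 + 12*w^2 - 2*w + 2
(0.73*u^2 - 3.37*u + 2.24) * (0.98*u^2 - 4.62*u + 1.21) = 0.7154*u^4 - 6.6752*u^3 + 18.6479*u^2 - 14.4265*u + 2.7104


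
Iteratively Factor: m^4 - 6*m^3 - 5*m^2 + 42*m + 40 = (m - 4)*(m^3 - 2*m^2 - 13*m - 10) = (m - 4)*(m + 2)*(m^2 - 4*m - 5) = (m - 4)*(m + 1)*(m + 2)*(m - 5)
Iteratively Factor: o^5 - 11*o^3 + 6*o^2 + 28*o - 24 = (o - 2)*(o^4 + 2*o^3 - 7*o^2 - 8*o + 12) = (o - 2)*(o + 2)*(o^3 - 7*o + 6) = (o - 2)*(o + 2)*(o + 3)*(o^2 - 3*o + 2) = (o - 2)*(o - 1)*(o + 2)*(o + 3)*(o - 2)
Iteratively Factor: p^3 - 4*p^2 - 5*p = (p + 1)*(p^2 - 5*p) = p*(p + 1)*(p - 5)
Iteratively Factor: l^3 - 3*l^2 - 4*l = (l + 1)*(l^2 - 4*l) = (l - 4)*(l + 1)*(l)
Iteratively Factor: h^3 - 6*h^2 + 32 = (h - 4)*(h^2 - 2*h - 8) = (h - 4)*(h + 2)*(h - 4)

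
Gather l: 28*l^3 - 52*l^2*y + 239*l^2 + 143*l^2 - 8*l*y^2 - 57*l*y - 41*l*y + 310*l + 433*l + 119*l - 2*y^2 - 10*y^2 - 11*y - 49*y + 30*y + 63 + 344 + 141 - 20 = 28*l^3 + l^2*(382 - 52*y) + l*(-8*y^2 - 98*y + 862) - 12*y^2 - 30*y + 528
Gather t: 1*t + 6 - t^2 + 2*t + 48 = -t^2 + 3*t + 54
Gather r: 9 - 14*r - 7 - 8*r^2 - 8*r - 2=-8*r^2 - 22*r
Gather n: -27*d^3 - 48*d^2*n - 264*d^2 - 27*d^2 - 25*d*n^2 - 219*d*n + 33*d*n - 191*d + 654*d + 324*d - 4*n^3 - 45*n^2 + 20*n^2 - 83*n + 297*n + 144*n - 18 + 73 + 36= -27*d^3 - 291*d^2 + 787*d - 4*n^3 + n^2*(-25*d - 25) + n*(-48*d^2 - 186*d + 358) + 91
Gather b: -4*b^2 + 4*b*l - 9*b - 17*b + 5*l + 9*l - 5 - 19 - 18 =-4*b^2 + b*(4*l - 26) + 14*l - 42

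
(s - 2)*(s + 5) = s^2 + 3*s - 10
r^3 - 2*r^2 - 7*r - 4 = (r - 4)*(r + 1)^2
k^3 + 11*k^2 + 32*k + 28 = (k + 2)^2*(k + 7)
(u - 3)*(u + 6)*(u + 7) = u^3 + 10*u^2 + 3*u - 126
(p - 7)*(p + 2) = p^2 - 5*p - 14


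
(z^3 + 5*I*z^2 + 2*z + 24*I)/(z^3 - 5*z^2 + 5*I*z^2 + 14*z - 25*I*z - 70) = (z^2 + 7*I*z - 12)/(z^2 + z*(-5 + 7*I) - 35*I)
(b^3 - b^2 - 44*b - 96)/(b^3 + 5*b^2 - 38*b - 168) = (b^2 - 5*b - 24)/(b^2 + b - 42)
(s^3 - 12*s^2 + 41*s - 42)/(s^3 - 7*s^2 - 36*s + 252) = (s^2 - 5*s + 6)/(s^2 - 36)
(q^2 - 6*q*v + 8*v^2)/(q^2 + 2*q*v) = (q^2 - 6*q*v + 8*v^2)/(q*(q + 2*v))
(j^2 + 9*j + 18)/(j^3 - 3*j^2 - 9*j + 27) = (j + 6)/(j^2 - 6*j + 9)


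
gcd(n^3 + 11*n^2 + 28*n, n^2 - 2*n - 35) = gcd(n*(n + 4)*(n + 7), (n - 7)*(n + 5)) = 1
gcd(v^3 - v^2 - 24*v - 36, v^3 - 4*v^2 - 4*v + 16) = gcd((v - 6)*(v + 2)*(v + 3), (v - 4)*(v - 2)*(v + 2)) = v + 2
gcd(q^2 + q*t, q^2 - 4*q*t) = q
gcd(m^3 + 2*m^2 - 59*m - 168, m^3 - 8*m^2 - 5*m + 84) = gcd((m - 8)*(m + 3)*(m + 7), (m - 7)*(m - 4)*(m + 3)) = m + 3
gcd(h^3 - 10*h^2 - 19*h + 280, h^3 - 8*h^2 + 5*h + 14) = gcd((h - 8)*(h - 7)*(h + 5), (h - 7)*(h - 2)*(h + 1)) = h - 7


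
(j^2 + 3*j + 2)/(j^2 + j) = (j + 2)/j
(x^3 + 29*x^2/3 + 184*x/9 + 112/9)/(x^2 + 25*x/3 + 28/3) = x + 4/3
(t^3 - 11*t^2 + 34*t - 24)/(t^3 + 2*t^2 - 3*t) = (t^2 - 10*t + 24)/(t*(t + 3))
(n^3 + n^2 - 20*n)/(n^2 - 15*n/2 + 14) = 2*n*(n + 5)/(2*n - 7)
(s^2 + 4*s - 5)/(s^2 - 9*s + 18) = (s^2 + 4*s - 5)/(s^2 - 9*s + 18)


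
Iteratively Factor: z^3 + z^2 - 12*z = (z - 3)*(z^2 + 4*z) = z*(z - 3)*(z + 4)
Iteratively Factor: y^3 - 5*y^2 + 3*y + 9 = (y + 1)*(y^2 - 6*y + 9) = (y - 3)*(y + 1)*(y - 3)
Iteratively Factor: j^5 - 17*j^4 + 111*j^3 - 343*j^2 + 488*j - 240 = (j - 4)*(j^4 - 13*j^3 + 59*j^2 - 107*j + 60) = (j - 4)*(j - 3)*(j^3 - 10*j^2 + 29*j - 20) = (j - 4)^2*(j - 3)*(j^2 - 6*j + 5) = (j - 5)*(j - 4)^2*(j - 3)*(j - 1)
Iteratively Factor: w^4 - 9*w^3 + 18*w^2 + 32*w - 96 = (w - 4)*(w^3 - 5*w^2 - 2*w + 24) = (w - 4)*(w + 2)*(w^2 - 7*w + 12) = (w - 4)^2*(w + 2)*(w - 3)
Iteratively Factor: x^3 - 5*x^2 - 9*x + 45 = (x + 3)*(x^2 - 8*x + 15) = (x - 5)*(x + 3)*(x - 3)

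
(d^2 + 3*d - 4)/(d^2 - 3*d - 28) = (d - 1)/(d - 7)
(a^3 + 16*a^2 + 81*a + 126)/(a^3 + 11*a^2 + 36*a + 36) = (a + 7)/(a + 2)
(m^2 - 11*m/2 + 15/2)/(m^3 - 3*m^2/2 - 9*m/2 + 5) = (m - 3)/(m^2 + m - 2)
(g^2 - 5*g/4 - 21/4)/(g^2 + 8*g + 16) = (4*g^2 - 5*g - 21)/(4*(g^2 + 8*g + 16))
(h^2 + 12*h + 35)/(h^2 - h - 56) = (h + 5)/(h - 8)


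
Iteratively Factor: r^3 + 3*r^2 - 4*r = (r + 4)*(r^2 - r) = (r - 1)*(r + 4)*(r)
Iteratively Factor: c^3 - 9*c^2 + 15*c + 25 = (c - 5)*(c^2 - 4*c - 5) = (c - 5)*(c + 1)*(c - 5)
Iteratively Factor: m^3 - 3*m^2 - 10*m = (m)*(m^2 - 3*m - 10) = m*(m + 2)*(m - 5)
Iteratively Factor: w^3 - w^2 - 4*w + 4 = (w - 2)*(w^2 + w - 2) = (w - 2)*(w - 1)*(w + 2)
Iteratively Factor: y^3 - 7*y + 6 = (y + 3)*(y^2 - 3*y + 2) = (y - 1)*(y + 3)*(y - 2)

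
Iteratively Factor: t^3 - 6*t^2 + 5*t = (t - 5)*(t^2 - t) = t*(t - 5)*(t - 1)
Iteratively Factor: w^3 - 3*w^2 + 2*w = (w - 2)*(w^2 - w) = (w - 2)*(w - 1)*(w)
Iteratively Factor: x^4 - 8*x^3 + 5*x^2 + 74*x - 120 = (x + 3)*(x^3 - 11*x^2 + 38*x - 40) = (x - 2)*(x + 3)*(x^2 - 9*x + 20) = (x - 5)*(x - 2)*(x + 3)*(x - 4)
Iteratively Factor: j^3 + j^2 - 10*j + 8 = (j - 2)*(j^2 + 3*j - 4) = (j - 2)*(j - 1)*(j + 4)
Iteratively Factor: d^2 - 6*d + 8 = (d - 4)*(d - 2)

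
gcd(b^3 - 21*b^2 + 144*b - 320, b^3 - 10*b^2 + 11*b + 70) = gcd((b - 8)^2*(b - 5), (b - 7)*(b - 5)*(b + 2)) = b - 5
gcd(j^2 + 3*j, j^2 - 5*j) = j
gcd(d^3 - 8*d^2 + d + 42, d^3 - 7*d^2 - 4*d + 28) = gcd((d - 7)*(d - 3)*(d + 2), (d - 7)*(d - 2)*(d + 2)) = d^2 - 5*d - 14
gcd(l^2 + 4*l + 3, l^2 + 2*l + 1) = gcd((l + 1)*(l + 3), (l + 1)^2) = l + 1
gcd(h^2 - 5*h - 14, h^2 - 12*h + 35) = h - 7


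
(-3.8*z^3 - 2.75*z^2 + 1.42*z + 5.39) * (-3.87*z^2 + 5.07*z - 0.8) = 14.706*z^5 - 8.6235*z^4 - 16.3979*z^3 - 11.4599*z^2 + 26.1913*z - 4.312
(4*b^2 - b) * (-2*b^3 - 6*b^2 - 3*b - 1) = -8*b^5 - 22*b^4 - 6*b^3 - b^2 + b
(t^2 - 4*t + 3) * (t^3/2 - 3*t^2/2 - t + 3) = t^5/2 - 7*t^4/2 + 13*t^3/2 + 5*t^2/2 - 15*t + 9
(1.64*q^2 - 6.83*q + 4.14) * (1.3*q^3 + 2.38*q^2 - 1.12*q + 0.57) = 2.132*q^5 - 4.9758*q^4 - 12.7102*q^3 + 18.4376*q^2 - 8.5299*q + 2.3598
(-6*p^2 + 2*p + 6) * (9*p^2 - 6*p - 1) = -54*p^4 + 54*p^3 + 48*p^2 - 38*p - 6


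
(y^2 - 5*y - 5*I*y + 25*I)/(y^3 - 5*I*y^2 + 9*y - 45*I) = (y - 5)/(y^2 + 9)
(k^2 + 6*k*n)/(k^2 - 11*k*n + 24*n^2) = k*(k + 6*n)/(k^2 - 11*k*n + 24*n^2)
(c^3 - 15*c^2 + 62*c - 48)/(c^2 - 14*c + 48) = c - 1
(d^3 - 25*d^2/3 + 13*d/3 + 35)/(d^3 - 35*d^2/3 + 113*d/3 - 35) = (3*d + 5)/(3*d - 5)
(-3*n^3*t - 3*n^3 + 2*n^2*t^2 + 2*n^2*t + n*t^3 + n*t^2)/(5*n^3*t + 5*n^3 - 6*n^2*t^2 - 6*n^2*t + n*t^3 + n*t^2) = (3*n + t)/(-5*n + t)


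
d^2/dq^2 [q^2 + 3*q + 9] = 2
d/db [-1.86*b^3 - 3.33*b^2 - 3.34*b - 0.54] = -5.58*b^2 - 6.66*b - 3.34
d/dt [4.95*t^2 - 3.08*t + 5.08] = 9.9*t - 3.08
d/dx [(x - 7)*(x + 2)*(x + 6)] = 3*x^2 + 2*x - 44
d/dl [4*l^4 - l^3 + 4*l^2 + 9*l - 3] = 16*l^3 - 3*l^2 + 8*l + 9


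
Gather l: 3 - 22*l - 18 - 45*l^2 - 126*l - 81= -45*l^2 - 148*l - 96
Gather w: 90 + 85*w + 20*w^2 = 20*w^2 + 85*w + 90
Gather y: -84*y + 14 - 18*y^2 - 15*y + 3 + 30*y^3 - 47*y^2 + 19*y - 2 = 30*y^3 - 65*y^2 - 80*y + 15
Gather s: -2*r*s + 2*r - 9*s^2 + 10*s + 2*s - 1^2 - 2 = 2*r - 9*s^2 + s*(12 - 2*r) - 3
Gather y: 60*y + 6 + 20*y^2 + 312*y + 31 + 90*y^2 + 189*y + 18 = 110*y^2 + 561*y + 55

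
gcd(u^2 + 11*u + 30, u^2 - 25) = u + 5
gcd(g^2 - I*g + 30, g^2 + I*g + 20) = g + 5*I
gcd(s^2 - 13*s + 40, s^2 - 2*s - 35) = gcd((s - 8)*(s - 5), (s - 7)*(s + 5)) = 1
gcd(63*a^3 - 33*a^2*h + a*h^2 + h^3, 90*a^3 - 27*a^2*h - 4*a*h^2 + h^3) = 3*a - h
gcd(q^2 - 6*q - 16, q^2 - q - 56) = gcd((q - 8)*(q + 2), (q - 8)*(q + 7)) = q - 8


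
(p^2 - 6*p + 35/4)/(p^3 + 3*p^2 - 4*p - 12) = (p^2 - 6*p + 35/4)/(p^3 + 3*p^2 - 4*p - 12)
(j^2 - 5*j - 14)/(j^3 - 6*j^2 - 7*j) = (j + 2)/(j*(j + 1))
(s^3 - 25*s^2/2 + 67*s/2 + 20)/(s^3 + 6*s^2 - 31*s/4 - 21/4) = 2*(s^2 - 13*s + 40)/(2*s^2 + 11*s - 21)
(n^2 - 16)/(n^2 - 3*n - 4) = (n + 4)/(n + 1)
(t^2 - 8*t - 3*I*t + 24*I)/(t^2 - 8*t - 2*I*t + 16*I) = (t - 3*I)/(t - 2*I)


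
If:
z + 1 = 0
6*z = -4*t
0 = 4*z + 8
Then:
No Solution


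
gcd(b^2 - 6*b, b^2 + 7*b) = b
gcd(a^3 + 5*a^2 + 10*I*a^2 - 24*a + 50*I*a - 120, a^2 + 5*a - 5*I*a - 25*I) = a + 5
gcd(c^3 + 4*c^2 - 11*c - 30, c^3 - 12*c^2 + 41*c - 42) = c - 3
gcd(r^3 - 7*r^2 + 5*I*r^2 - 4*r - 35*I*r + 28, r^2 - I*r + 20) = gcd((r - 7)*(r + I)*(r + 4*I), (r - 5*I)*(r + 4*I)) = r + 4*I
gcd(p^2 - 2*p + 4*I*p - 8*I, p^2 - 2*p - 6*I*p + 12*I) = p - 2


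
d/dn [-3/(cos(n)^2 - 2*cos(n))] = 6*(sin(n)/cos(n)^2 - tan(n))/(cos(n) - 2)^2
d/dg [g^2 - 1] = 2*g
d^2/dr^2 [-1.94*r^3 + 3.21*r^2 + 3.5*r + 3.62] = 6.42 - 11.64*r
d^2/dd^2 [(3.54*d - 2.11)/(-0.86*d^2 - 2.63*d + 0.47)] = (-(1.72*d + 2.63)*(3.44*d + 5.26)*(3.54*d - 2.11) + (18.2664*d + 14.9912)*(0.86*d^2 + 2.63*d - 0.47))/(0.86*d^2 + 2.63*d - 0.47)^3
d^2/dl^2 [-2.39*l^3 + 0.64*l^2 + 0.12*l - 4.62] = 1.28 - 14.34*l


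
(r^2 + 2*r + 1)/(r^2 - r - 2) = (r + 1)/(r - 2)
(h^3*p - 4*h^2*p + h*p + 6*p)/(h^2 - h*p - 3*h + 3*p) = p*(-h^2 + h + 2)/(-h + p)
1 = 1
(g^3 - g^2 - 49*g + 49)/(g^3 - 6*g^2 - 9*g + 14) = (g + 7)/(g + 2)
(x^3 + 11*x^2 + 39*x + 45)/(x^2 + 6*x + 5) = (x^2 + 6*x + 9)/(x + 1)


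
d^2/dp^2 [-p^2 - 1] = -2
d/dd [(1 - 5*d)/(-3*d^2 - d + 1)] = (15*d^2 + 5*d - (5*d - 1)*(6*d + 1) - 5)/(3*d^2 + d - 1)^2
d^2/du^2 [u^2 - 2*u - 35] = 2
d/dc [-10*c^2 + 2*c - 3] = 2 - 20*c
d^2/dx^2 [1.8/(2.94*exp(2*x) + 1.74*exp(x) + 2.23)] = (1.8*(5.88*exp(x) + 1.74)*(11.76*exp(x) + 3.48)*exp(x) - (21.168*exp(x) + 3.132)*(2.94*exp(2*x) + 1.74*exp(x) + 2.23))*exp(x)/(2.94*exp(2*x) + 1.74*exp(x) + 2.23)^3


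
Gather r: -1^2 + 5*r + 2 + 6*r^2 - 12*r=6*r^2 - 7*r + 1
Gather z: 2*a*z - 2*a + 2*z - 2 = -2*a + z*(2*a + 2) - 2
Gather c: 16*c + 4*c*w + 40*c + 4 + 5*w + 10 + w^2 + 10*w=c*(4*w + 56) + w^2 + 15*w + 14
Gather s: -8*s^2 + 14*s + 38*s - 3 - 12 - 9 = -8*s^2 + 52*s - 24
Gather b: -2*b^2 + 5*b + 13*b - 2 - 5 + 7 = -2*b^2 + 18*b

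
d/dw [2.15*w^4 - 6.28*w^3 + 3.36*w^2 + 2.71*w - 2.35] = 8.6*w^3 - 18.84*w^2 + 6.72*w + 2.71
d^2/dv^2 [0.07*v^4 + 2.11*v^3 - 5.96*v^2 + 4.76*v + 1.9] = 0.84*v^2 + 12.66*v - 11.92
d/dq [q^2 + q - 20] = 2*q + 1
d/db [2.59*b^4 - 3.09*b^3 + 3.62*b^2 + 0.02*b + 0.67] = 10.36*b^3 - 9.27*b^2 + 7.24*b + 0.02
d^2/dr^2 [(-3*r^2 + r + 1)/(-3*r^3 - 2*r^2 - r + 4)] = 2*(27*r^6 - 27*r^5 - 99*r^4 + 197*r^3 - 21*r^2 - 66*r + 35)/(27*r^9 + 54*r^8 + 63*r^7 - 64*r^6 - 123*r^5 - 114*r^4 + 97*r^3 + 84*r^2 + 48*r - 64)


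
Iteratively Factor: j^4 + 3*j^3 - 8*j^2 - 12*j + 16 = (j + 2)*(j^3 + j^2 - 10*j + 8) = (j + 2)*(j + 4)*(j^2 - 3*j + 2) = (j - 2)*(j + 2)*(j + 4)*(j - 1)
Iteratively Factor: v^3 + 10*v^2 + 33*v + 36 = (v + 3)*(v^2 + 7*v + 12) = (v + 3)^2*(v + 4)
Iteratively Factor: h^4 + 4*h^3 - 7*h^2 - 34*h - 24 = (h + 4)*(h^3 - 7*h - 6) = (h - 3)*(h + 4)*(h^2 + 3*h + 2) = (h - 3)*(h + 2)*(h + 4)*(h + 1)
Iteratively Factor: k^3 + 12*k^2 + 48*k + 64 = (k + 4)*(k^2 + 8*k + 16) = (k + 4)^2*(k + 4)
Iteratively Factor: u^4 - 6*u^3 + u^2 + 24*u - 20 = (u + 2)*(u^3 - 8*u^2 + 17*u - 10) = (u - 1)*(u + 2)*(u^2 - 7*u + 10) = (u - 2)*(u - 1)*(u + 2)*(u - 5)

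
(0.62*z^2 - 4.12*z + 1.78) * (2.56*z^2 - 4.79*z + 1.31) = 1.5872*z^4 - 13.517*z^3 + 25.1038*z^2 - 13.9234*z + 2.3318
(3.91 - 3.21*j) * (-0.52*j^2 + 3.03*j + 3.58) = 1.6692*j^3 - 11.7595*j^2 + 0.355499999999999*j + 13.9978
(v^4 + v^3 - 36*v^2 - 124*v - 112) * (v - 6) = v^5 - 5*v^4 - 42*v^3 + 92*v^2 + 632*v + 672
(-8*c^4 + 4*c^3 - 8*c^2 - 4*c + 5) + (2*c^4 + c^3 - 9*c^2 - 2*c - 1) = -6*c^4 + 5*c^3 - 17*c^2 - 6*c + 4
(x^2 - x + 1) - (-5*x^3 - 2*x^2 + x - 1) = 5*x^3 + 3*x^2 - 2*x + 2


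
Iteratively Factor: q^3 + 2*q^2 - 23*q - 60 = (q + 4)*(q^2 - 2*q - 15) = (q - 5)*(q + 4)*(q + 3)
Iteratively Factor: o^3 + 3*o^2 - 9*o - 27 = (o + 3)*(o^2 - 9) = (o + 3)^2*(o - 3)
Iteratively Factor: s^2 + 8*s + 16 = (s + 4)*(s + 4)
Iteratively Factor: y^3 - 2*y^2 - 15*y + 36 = (y + 4)*(y^2 - 6*y + 9) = (y - 3)*(y + 4)*(y - 3)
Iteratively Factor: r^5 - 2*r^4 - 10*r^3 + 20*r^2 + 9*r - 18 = (r - 2)*(r^4 - 10*r^2 + 9) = (r - 2)*(r + 1)*(r^3 - r^2 - 9*r + 9) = (r - 2)*(r - 1)*(r + 1)*(r^2 - 9) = (r - 3)*(r - 2)*(r - 1)*(r + 1)*(r + 3)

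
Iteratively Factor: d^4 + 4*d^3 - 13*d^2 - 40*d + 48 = (d - 1)*(d^3 + 5*d^2 - 8*d - 48) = (d - 1)*(d + 4)*(d^2 + d - 12) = (d - 1)*(d + 4)^2*(d - 3)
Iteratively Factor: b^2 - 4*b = (b)*(b - 4)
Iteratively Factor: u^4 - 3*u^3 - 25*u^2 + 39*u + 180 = (u + 3)*(u^3 - 6*u^2 - 7*u + 60) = (u - 5)*(u + 3)*(u^2 - u - 12) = (u - 5)*(u - 4)*(u + 3)*(u + 3)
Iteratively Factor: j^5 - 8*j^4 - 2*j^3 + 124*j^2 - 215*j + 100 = (j - 5)*(j^4 - 3*j^3 - 17*j^2 + 39*j - 20) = (j - 5)*(j - 1)*(j^3 - 2*j^2 - 19*j + 20) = (j - 5)*(j - 1)*(j + 4)*(j^2 - 6*j + 5) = (j - 5)^2*(j - 1)*(j + 4)*(j - 1)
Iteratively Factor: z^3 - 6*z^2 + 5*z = (z - 1)*(z^2 - 5*z) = z*(z - 1)*(z - 5)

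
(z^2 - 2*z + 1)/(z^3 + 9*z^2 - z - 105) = (z^2 - 2*z + 1)/(z^3 + 9*z^2 - z - 105)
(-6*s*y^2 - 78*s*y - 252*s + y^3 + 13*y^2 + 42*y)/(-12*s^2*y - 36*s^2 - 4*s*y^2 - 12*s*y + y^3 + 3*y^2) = (y^2 + 13*y + 42)/(2*s*y + 6*s + y^2 + 3*y)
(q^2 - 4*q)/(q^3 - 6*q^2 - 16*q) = (4 - q)/(-q^2 + 6*q + 16)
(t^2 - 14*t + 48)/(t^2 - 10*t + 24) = (t - 8)/(t - 4)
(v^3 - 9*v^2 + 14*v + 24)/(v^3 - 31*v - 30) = (v - 4)/(v + 5)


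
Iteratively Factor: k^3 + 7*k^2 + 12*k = (k + 3)*(k^2 + 4*k) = k*(k + 3)*(k + 4)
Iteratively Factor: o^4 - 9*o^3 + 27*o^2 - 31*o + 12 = (o - 4)*(o^3 - 5*o^2 + 7*o - 3) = (o - 4)*(o - 1)*(o^2 - 4*o + 3) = (o - 4)*(o - 3)*(o - 1)*(o - 1)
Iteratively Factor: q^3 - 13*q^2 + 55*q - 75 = (q - 5)*(q^2 - 8*q + 15) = (q - 5)^2*(q - 3)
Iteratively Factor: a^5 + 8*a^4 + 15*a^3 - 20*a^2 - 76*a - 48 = (a + 3)*(a^4 + 5*a^3 - 20*a - 16) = (a + 1)*(a + 3)*(a^3 + 4*a^2 - 4*a - 16) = (a + 1)*(a + 3)*(a + 4)*(a^2 - 4) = (a - 2)*(a + 1)*(a + 3)*(a + 4)*(a + 2)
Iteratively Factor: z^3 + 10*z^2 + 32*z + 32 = (z + 4)*(z^2 + 6*z + 8) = (z + 4)^2*(z + 2)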